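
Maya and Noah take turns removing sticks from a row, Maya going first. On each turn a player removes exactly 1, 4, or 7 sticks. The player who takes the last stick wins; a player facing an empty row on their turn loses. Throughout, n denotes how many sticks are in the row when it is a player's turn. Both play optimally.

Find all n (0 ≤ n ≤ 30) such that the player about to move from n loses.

0, 2, 5, 8, 10, 13, 16, 18, 21, 24, 26, 29

Build the W/L table. Terminal = L. A non-terminal position is W if it has a move to some L; otherwise it is L.
n=0: no move → L
n=1: →0(L), so W
n=2: →1(W) only, which is W, so L
n=3: →2(L), so W
n=4: →0(L), so W
n=5: →4(W), 1(W) — all W, so L
n=6: →5(L), so W
n=7: →0(L), so W
n=8: →7(W), 4(W), 1(W) — all W, so L
n=9: →8(L), so W
n=10: →9(W), 6(W), 3(W) — all W, so L
n=11: →10(L), so W
n=12: →8(L), so W
n=13: →12(W), 9(W), 6(W) — all W, so L
n=14: →13(L), so W
n=15: →8(L), so W
n=16: →15(W), 12(W), 9(W) — all W, so L
n=17: →16(L), so W
n=18: →17(W), 14(W), 11(W) — all W, so L
n=19: →18(L), so W
n=20: →16(L), so W
n=21: →20(W), 17(W), 14(W) — all W, so L
n=22: →21(L), so W
n=23: →16(L), so W
n=24: →23(W), 20(W), 17(W) — all W, so L
n=25: →24(L), so W
n=26: →25(W), 22(W), 19(W) — all W, so L
n=27: →26(L), so W
n=28: →24(L), so W
n=29: →28(W), 25(W), 22(W) — all W, so L
n=30: →29(L), so W
Reading off the rows marked L gives the requested list; there are 12 such values of n.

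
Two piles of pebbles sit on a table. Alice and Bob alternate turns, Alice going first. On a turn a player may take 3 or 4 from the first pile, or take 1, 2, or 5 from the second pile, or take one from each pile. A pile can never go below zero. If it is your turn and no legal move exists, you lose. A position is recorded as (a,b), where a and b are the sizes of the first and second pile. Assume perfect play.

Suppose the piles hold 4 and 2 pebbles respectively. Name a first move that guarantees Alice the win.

Move to (4,1).

Label each position W (a win for the player to move) or L (a loss). A position with no legal move is L; any other position is W exactly when some move reaches an L, and L when every move reaches a W.
No move ever increases a pile, so every position that can arise here has a ≤ 4 and b ≤ 2; it is enough to label the cells with 0 ≤ a ≤ 4 and 0 ≤ b ≤ 2.
Every move lowers a or b (never raises either), so fill the grid row by row in increasing a, and left to right within a row: each cell's successors are then already labelled.
      b=0  b=1  b=2
a=0:    L    W    W
a=1:    L    W    W
a=2:    L    W    W
a=3:    W    W    L
a=4:    W    L    W
Cells with no legal move (terminal, hence L): (0,0), (1,0), (2,0).
The remaining L cells, each justified by listing all of its moves:
(3,2): →(0,2)(W), (3,1)(W), (3,0)(W), (2,1)(W) — all W, so L
(4,1): →(1,1)(W), (0,1)(W), (4,0)(W), (3,0)(W) — all W, so L
Every other cell has at least one move into one of the L cells above, so it is W.
From (4,2), the L positions reachable in one move are: (4,1).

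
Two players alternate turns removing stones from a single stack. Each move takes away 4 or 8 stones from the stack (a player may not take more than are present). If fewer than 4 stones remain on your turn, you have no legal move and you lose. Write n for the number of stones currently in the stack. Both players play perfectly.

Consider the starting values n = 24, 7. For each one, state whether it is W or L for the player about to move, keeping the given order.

Build the W/L table. Terminal = L. A non-terminal position is W if it has a move to some L; otherwise it is L.
n=0: no move → L
n=1: no move → L
n=2: no move → L
n=3: no move → L
n=4: can move to 0, which is L ⇒ W
n=5: can move to 1, which is L ⇒ W
n=6: can move to 2, which is L ⇒ W
n=7: can move to 3, which is L ⇒ W
n=8: can move to 0, which is L ⇒ W
n=9: can move to 1, which is L ⇒ W
n=10: can move to 2, which is L ⇒ W
n=11: can move to 3, which is L ⇒ W
n=12: moves to 8(W), 4(W); every one is W ⇒ L
n=13: moves to 9(W), 5(W); every one is W ⇒ L
n=14: moves to 10(W), 6(W); every one is W ⇒ L
n=15: moves to 11(W), 7(W); every one is W ⇒ L
n=16: can move to 12, which is L ⇒ W
n=17: can move to 13, which is L ⇒ W
n=18: can move to 14, which is L ⇒ W
n=19: can move to 15, which is L ⇒ W
n=20: can move to 12, which is L ⇒ W
n=21: can move to 13, which is L ⇒ W
n=22: can move to 14, which is L ⇒ W
n=23: can move to 15, which is L ⇒ W
n=24: moves to 20(W), 16(W); every one is W ⇒ L

24: L, 7: W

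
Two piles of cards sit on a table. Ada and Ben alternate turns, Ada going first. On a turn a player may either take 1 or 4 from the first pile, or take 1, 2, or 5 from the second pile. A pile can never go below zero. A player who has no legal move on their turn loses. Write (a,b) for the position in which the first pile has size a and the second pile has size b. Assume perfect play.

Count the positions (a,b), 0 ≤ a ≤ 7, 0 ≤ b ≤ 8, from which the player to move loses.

24

Compute win/loss labels from the base case upward. A position with no move is L. Any other position is W if it can reach an L in one move, else L.
Every move lowers a or b (never raises either), so fill the grid row by row in increasing a, and left to right within a row: each cell's successors are then already labelled.
      b=0  b=1  b=2  b=3  b=4  b=5  b=6  b=7  b=8
a=0:    L    W    W    L    W    W    L    W    W
a=1:    W    L    W    W    L    W    W    L    W
a=2:    L    W    W    L    W    W    L    W    W
a=3:    W    L    W    W    L    W    W    L    W
a=4:    W    W    L    W    W    L    W    W    L
a=5:    L    W    W    L    W    W    L    W    W
a=6:    W    L    W    W    L    W    W    L    W
a=7:    L    W    W    L    W    W    L    W    W
Cells with no legal move (terminal, hence L): (0,0).
The remaining L cells, each justified by listing all of its moves:
(0,3): L (options (0,2)(W), (0,1)(W) are all W)
(0,6): L (options (0,5)(W), (0,4)(W), (0,1)(W) are all W)
(1,1): L (options (0,1)(W), (1,0)(W) are all W)
(1,4): L (options (0,4)(W), (1,3)(W), (1,2)(W) are all W)
(1,7): L (options (0,7)(W), (1,6)(W), (1,5)(W), (1,2)(W) are all W)
(2,0): L (sole option (1,0)(W) is W)
(2,3): L (options (1,3)(W), (2,2)(W), (2,1)(W) are all W)
(2,6): L (options (1,6)(W), (2,5)(W), (2,4)(W), (2,1)(W) are all W)
(3,1): L (options (2,1)(W), (3,0)(W) are all W)
(3,4): L (options (2,4)(W), (3,3)(W), (3,2)(W) are all W)
(3,7): L (options (2,7)(W), (3,6)(W), (3,5)(W), (3,2)(W) are all W)
(4,2): L (options (3,2)(W), (0,2)(W), (4,1)(W), (4,0)(W) are all W)
(4,5): L (options (3,5)(W), (0,5)(W), (4,4)(W), (4,3)(W), (4,0)(W) are all W)
(4,8): L (options (3,8)(W), (0,8)(W), (4,7)(W), (4,6)(W), (4,3)(W) are all W)
(5,0): L (options (4,0)(W), (1,0)(W) are all W)
(5,3): L (options (4,3)(W), (1,3)(W), (5,2)(W), (5,1)(W) are all W)
(5,6): L (options (4,6)(W), (1,6)(W), (5,5)(W), (5,4)(W), (5,1)(W) are all W)
(6,1): L (options (5,1)(W), (2,1)(W), (6,0)(W) are all W)
(6,4): L (options (5,4)(W), (2,4)(W), (6,3)(W), (6,2)(W) are all W)
(6,7): L (options (5,7)(W), (2,7)(W), (6,6)(W), (6,5)(W), (6,2)(W) are all W)
(7,0): L (options (6,0)(W), (3,0)(W) are all W)
(7,3): L (options (6,3)(W), (3,3)(W), (7,2)(W), (7,1)(W) are all W)
(7,6): L (options (6,6)(W), (3,6)(W), (7,5)(W), (7,4)(W), (7,1)(W) are all W)
Every other cell has at least one move into one of the L cells above, so it is W.
L cells per row: a=0: 3, a=1: 3, a=2: 3, a=3: 3, a=4: 3, a=5: 3, a=6: 3, a=7: 3; total 24.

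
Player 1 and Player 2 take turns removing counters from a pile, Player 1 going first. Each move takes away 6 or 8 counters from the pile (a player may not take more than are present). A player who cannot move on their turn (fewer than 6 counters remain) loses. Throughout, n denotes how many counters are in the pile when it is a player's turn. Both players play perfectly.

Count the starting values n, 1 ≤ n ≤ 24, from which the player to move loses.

Build the W/L table. Terminal = L. A non-terminal position is W if it has a move to some L; otherwise it is L.
n=0: no move → L
n=1: no move → L
n=2: no move → L
n=3: no move → L
n=4: no move → L
n=5: no move → L
n=6: →0(L), so W
n=7: →1(L), so W
n=8: →2(L), so W
n=9: →3(L), so W
n=10: →4(L), so W
n=11: →5(L), so W
n=12: →4(L), so W
n=13: →5(L), so W
n=14: →8(W), 6(W) — all W, so L
n=15: →9(W), 7(W) — all W, so L
n=16: →10(W), 8(W) — all W, so L
n=17: →11(W), 9(W) — all W, so L
n=18: →12(W), 10(W) — all W, so L
n=19: →13(W), 11(W) — all W, so L
n=20: →14(L), so W
n=21: →15(L), so W
n=22: →16(L), so W
n=23: →17(L), so W
n=24: →18(L), so W
L entries with 1 ≤ n ≤ 24 (n=0 is outside the asked range and is not counted): n = 1, 2, 3, 4, 5, 14, 15, 16, 17, 18, 19; that makes 11.

11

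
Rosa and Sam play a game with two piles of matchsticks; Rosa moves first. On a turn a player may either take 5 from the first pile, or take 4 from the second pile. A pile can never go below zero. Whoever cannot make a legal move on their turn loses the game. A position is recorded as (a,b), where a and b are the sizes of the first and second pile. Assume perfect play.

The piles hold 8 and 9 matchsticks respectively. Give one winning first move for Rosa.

Use the standard recursion: the mover loses at a terminal position; elsewhere, the mover wins exactly when some move hands the opponent an L position.
No move ever increases a pile, so every position that can arise here has a ≤ 8 and b ≤ 9; it is enough to label the cells with 0 ≤ a ≤ 8 and 0 ≤ b ≤ 9.
Every move lowers a or b (never raises either), so fill the grid row by row in increasing a, and left to right within a row: each cell's successors are then already labelled.
      b=0  b=1  b=2  b=3  b=4  b=5  b=6  b=7  b=8  b=9
a=0:    L    L    L    L    W    W    W    W    L    L
a=1:    L    L    L    L    W    W    W    W    L    L
a=2:    L    L    L    L    W    W    W    W    L    L
a=3:    L    L    L    L    W    W    W    W    L    L
a=4:    L    L    L    L    W    W    W    W    L    L
a=5:    W    W    W    W    L    L    L    L    W    W
a=6:    W    W    W    W    L    L    L    L    W    W
a=7:    W    W    W    W    L    L    L    L    W    W
a=8:    W    W    W    W    L    L    L    L    W    W
Cells with no legal move (terminal, hence L): (0,0), (0,1), (0,2), (0,3), (1,0), (1,1), (1,2), (1,3), (2,0), (2,1), (2,2), (2,3), (3,0), (3,1), (3,2), (3,3), (4,0), (4,1), (4,2), (4,3).
The remaining L cells, each justified by listing all of its moves:
(0,8): →(0,4)(W) only, which is W, so L
(0,9): →(0,5)(W) only, which is W, so L
(1,8): →(1,4)(W) only, which is W, so L
(1,9): →(1,5)(W) only, which is W, so L
(2,8): →(2,4)(W) only, which is W, so L
(2,9): →(2,5)(W) only, which is W, so L
(3,8): →(3,4)(W) only, which is W, so L
(3,9): →(3,5)(W) only, which is W, so L
(4,8): →(4,4)(W) only, which is W, so L
(4,9): →(4,5)(W) only, which is W, so L
(5,4): →(0,4)(W), (5,0)(W) — all W, so L
(5,5): →(0,5)(W), (5,1)(W) — all W, so L
(5,6): →(0,6)(W), (5,2)(W) — all W, so L
(5,7): →(0,7)(W), (5,3)(W) — all W, so L
(6,4): →(1,4)(W), (6,0)(W) — all W, so L
(6,5): →(1,5)(W), (6,1)(W) — all W, so L
(6,6): →(1,6)(W), (6,2)(W) — all W, so L
(6,7): →(1,7)(W), (6,3)(W) — all W, so L
(7,4): →(2,4)(W), (7,0)(W) — all W, so L
(7,5): →(2,5)(W), (7,1)(W) — all W, so L
(7,6): →(2,6)(W), (7,2)(W) — all W, so L
(7,7): →(2,7)(W), (7,3)(W) — all W, so L
(8,4): →(3,4)(W), (8,0)(W) — all W, so L
(8,5): →(3,5)(W), (8,1)(W) — all W, so L
(8,6): →(3,6)(W), (8,2)(W) — all W, so L
(8,7): →(3,7)(W), (8,3)(W) — all W, so L
Every other cell has at least one move into one of the L cells above, so it is W.
From (8,9), the L positions reachable in one move are: (3,9), (8,5). Any move reaching one of these is winning.

Move to (3,9).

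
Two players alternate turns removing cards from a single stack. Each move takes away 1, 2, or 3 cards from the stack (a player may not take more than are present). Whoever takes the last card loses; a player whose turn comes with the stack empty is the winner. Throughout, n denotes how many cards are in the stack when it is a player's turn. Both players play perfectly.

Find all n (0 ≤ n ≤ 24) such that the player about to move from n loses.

1, 5, 9, 13, 17, 21

Compute win/loss labels from the base case upward. A position with no move is W. Any other position is W if it can reach an L in one move, else L.
n=0: no move; the opponent has just taken the last card and therefore loses → W
n=1: only reaches 0(W), which is W → L
n=2: reaches L-position 1 → W
n=3: reaches L-position 1 → W
n=4: reaches L-position 1 → W
n=5: only reaches 4(W), 3(W), 2(W), all W → L
n=6: reaches L-position 5 → W
n=7: reaches L-position 5 → W
n=8: reaches L-position 5 → W
n=9: only reaches 8(W), 7(W), 6(W), all W → L
n=10: reaches L-position 9 → W
n=11: reaches L-position 9 → W
n=12: reaches L-position 9 → W
n=13: only reaches 12(W), 11(W), 10(W), all W → L
n=14: reaches L-position 13 → W
n=15: reaches L-position 13 → W
n=16: reaches L-position 13 → W
n=17: only reaches 16(W), 15(W), 14(W), all W → L
n=18: reaches L-position 17 → W
n=19: reaches L-position 17 → W
n=20: reaches L-position 17 → W
n=21: only reaches 20(W), 19(W), 18(W), all W → L
n=22: reaches L-position 21 → W
n=23: reaches L-position 21 → W
n=24: reaches L-position 21 → W
The losing starting values of n are exactly the entries labelled L in this table (6 of them).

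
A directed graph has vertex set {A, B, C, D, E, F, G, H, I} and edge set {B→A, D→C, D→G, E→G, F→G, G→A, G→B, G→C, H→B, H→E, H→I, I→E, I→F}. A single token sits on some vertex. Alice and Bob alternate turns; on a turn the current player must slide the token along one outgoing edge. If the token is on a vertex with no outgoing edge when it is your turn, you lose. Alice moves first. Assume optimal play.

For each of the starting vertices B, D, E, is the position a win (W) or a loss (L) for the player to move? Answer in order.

Use the standard recursion: the mover loses at a terminal position; elsewhere, the mover wins exactly when some move hands the opponent an L position.
Every edge goes from a vertex to one that appears earlier in the order C, A, B, G, F, E, I, D, H, so processing vertices in that order labels each vertex after all of its successors.
C: no outgoing edge → L
A: no outgoing edge → L
B: reaches L-position A → W
G: reaches L-position A → W
F: only reaches G(W), which is W → L
E: only reaches G(W), which is W → L
I: reaches L-position E → W
D: reaches L-position C → W
H: reaches L-position E → W

B: W, D: W, E: L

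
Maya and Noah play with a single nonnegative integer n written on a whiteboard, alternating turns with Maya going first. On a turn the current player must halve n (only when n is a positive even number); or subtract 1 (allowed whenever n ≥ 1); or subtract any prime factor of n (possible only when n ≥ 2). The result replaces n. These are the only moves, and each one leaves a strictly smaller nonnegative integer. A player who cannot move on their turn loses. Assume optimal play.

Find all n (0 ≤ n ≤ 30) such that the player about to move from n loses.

Positions with no move are L. A position that does have a move is losing for the player to move precisely when every available move leads to a winning position for the opponent. Fill in the labels:
n=0: no move → L
n=1: can move to 0, which is L ⇒ W
n=2: can move to 0, which is L ⇒ W
n=3: can move to 0, which is L ⇒ W
n=4: moves to 2(W), 3(W); every one is W ⇒ L
n=5: can move to 0, which is L ⇒ W
n=6: can move to 4, which is L ⇒ W
n=7: can move to 0, which is L ⇒ W
n=8: can move to 4, which is L ⇒ W
n=9: moves to 6(W), 8(W); every one is W ⇒ L
n=10: can move to 9, which is L ⇒ W
n=11: can move to 0, which is L ⇒ W
n=12: can move to 9, which is L ⇒ W
n=13: can move to 0, which is L ⇒ W
n=14: moves to 7(W), 12(W), 13(W); every one is W ⇒ L
n=15: can move to 14, which is L ⇒ W
n=16: can move to 14, which is L ⇒ W
n=17: can move to 0, which is L ⇒ W
n=18: can move to 9, which is L ⇒ W
n=19: can move to 0, which is L ⇒ W
n=20: moves to 10(W), 15(W), 18(W), 19(W); every one is W ⇒ L
n=21: can move to 14, which is L ⇒ W
n=22: can move to 20, which is L ⇒ W
n=23: can move to 0, which is L ⇒ W
n=24: moves to 12(W), 21(W), 22(W), 23(W); every one is W ⇒ L
n=25: can move to 20, which is L ⇒ W
n=26: can move to 24, which is L ⇒ W
n=27: can move to 24, which is L ⇒ W
n=28: can move to 14, which is L ⇒ W
n=29: can move to 0, which is L ⇒ W
n=30: moves to 15(W), 25(W), 27(W), 28(W), 29(W); every one is W ⇒ L
The losing starting values of n are exactly the entries labelled L in this table (7 of them).

0, 4, 9, 14, 20, 24, 30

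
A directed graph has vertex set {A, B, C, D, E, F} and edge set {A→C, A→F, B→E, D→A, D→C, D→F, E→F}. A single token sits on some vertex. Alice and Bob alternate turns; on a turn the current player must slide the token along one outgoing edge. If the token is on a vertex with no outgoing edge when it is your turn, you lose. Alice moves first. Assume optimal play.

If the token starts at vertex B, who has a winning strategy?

Bob wins.

Build the W/L table. Terminal = L. A non-terminal position is W if it has a move to some L; otherwise it is L.
Every edge goes from a vertex to one that appears earlier in the order C, F, A, E, B, D, so processing vertices in that order labels each vertex after all of its successors.
C: no outgoing edge → L
F: no outgoing edge → L
A: W (go to F, an L position)
E: W (go to F, an L position)
B: L (sole option E(W) is W)
D: W (go to F, an L position)
Every move from B reaches a W position, so the mover loses.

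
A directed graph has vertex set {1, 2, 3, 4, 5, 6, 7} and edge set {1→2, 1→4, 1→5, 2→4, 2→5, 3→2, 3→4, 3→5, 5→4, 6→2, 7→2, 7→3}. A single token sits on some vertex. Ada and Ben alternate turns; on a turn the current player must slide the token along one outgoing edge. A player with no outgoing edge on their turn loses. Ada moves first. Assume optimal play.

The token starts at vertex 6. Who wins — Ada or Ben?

Ben wins.

Compute win/loss labels from the base case upward. A position with no move is L. Any other position is W if it can reach an L in one move, else L.
Every edge goes from a vertex to one that appears earlier in the order 4, 5, 2, 3, 1, 7, 6, so processing vertices in that order labels each vertex after all of its successors.
4: no outgoing edge → L
5: reaches L-position 4 → W
2: reaches L-position 4 → W
3: reaches L-position 4 → W
1: reaches L-position 4 → W
7: only reaches 3(W), 2(W), all W → L
6: only reaches 2(W), which is W → L
Every move from 6 reaches a W position, so the mover loses.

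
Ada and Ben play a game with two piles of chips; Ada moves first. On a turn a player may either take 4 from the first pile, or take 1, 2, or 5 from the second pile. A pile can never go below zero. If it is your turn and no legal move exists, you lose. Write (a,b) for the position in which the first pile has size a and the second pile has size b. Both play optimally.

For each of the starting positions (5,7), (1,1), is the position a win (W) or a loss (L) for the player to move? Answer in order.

(5,7): L, (1,1): W

Use the standard recursion: the mover loses at a terminal position; elsewhere, the mover wins exactly when some move hands the opponent an L position.
No move ever increases a pile, so every position that can arise here has a ≤ 5 and b ≤ 7; it is enough to label the cells with 0 ≤ a ≤ 5 and 0 ≤ b ≤ 7.
Every move lowers a or b (never raises either), so fill the grid row by row in increasing a, and left to right within a row: each cell's successors are then already labelled.
      b=0  b=1  b=2  b=3  b=4  b=5  b=6  b=7
a=0:    L    W    W    L    W    W    L    W
a=1:    L    W    W    L    W    W    L    W
a=2:    L    W    W    L    W    W    L    W
a=3:    L    W    W    L    W    W    L    W
a=4:    W    L    W    W    L    W    W    L
a=5:    W    L    W    W    L    W    W    L
Cells with no legal move (terminal, hence L): (0,0), (1,0), (2,0), (3,0).
The remaining L cells, each justified by listing all of its moves:
(0,3): L (options (0,2)(W), (0,1)(W) are all W)
(0,6): L (options (0,5)(W), (0,4)(W), (0,1)(W) are all W)
(1,3): L (options (1,2)(W), (1,1)(W) are all W)
(1,6): L (options (1,5)(W), (1,4)(W), (1,1)(W) are all W)
(2,3): L (options (2,2)(W), (2,1)(W) are all W)
(2,6): L (options (2,5)(W), (2,4)(W), (2,1)(W) are all W)
(3,3): L (options (3,2)(W), (3,1)(W) are all W)
(3,6): L (options (3,5)(W), (3,4)(W), (3,1)(W) are all W)
(4,1): L (options (0,1)(W), (4,0)(W) are all W)
(4,4): L (options (0,4)(W), (4,3)(W), (4,2)(W) are all W)
(4,7): L (options (0,7)(W), (4,6)(W), (4,5)(W), (4,2)(W) are all W)
(5,1): L (options (1,1)(W), (5,0)(W) are all W)
(5,4): L (options (1,4)(W), (5,3)(W), (5,2)(W) are all W)
(5,7): L (options (1,7)(W), (5,6)(W), (5,5)(W), (5,2)(W) are all W)
Every other cell has at least one move into one of the L cells above, so it is W.
(5,7): one of the L cells justified above, so L
(1,1): the move to (1,0) reaches an L cell, so W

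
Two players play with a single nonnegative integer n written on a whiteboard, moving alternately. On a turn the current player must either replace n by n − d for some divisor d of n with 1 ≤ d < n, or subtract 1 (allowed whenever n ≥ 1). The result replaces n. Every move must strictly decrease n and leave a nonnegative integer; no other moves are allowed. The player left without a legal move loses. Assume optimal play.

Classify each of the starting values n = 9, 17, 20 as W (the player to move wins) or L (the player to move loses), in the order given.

Compute win/loss labels from the base case upward. A position with no move is L. Any other position is W if it can reach an L in one move, else L.
n=0: no move → L
n=1: can move to 0, which is L ⇒ W
n=2: the only move is to 1(W), a W ⇒ L
n=3: can move to 2, which is L ⇒ W
n=4: can move to 2, which is L ⇒ W
n=5: the only move is to 4(W), a W ⇒ L
n=6: can move to 5, which is L ⇒ W
n=7: the only move is to 6(W), a W ⇒ L
n=8: can move to 7, which is L ⇒ W
n=9: moves to 6(W), 8(W); every one is W ⇒ L
n=10: can move to 5, which is L ⇒ W
n=11: the only move is to 10(W), a W ⇒ L
n=12: can move to 9, which is L ⇒ W
n=13: the only move is to 12(W), a W ⇒ L
n=14: can move to 7, which is L ⇒ W
n=15: moves to 10(W), 12(W), 14(W); every one is W ⇒ L
n=16: can move to 15, which is L ⇒ W
n=17: the only move is to 16(W), a W ⇒ L
n=18: can move to 9, which is L ⇒ W
n=19: the only move is to 18(W), a W ⇒ L
n=20: can move to 15, which is L ⇒ W

9: L, 17: L, 20: W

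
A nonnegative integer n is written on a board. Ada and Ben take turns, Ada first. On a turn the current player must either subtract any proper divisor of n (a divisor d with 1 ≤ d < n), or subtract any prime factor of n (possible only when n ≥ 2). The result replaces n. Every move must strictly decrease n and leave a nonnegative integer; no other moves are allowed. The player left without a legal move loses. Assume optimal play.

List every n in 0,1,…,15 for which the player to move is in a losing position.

Label each position W (a win for the player to move) or L (a loss). A position with no legal move is L; any other position is W exactly when some move reaches an L, and L when every move reaches a W.
n=0: no move → L
n=1: no move → L
n=2: →0(L), so W
n=3: →0(L), so W
n=4: →2(W), 3(W) — all W, so L
n=5: →0(L), so W
n=6: →4(L), so W
n=7: →0(L), so W
n=8: →4(L), so W
n=9: →6(W), 8(W) — all W, so L
n=10: →9(L), so W
n=11: →0(L), so W
n=12: →9(L), so W
n=13: →0(L), so W
n=14: →7(W), 12(W), 13(W) — all W, so L
n=15: →14(L), so W
The losing starting values of n are exactly the entries labelled L in this table (5 of them).

0, 1, 4, 9, 14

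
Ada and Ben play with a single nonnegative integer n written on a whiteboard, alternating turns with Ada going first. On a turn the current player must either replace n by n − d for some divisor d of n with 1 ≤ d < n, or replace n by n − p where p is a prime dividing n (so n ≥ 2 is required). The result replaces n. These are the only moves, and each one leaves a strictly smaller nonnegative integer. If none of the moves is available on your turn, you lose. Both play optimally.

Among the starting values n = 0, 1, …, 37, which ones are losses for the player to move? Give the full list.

Build the W/L table. Terminal = L. A non-terminal position is W if it has a move to some L; otherwise it is L.
n=0: no move → L
n=1: no move → L
n=2: →0(L), so W
n=3: →0(L), so W
n=4: →2(W), 3(W) — all W, so L
n=5: →0(L), so W
n=6: →4(L), so W
n=7: →0(L), so W
n=8: →4(L), so W
n=9: →6(W), 8(W) — all W, so L
n=10: →9(L), so W
n=11: →0(L), so W
n=12: →9(L), so W
n=13: →0(L), so W
n=14: →7(W), 12(W), 13(W) — all W, so L
n=15: →14(L), so W
n=16: →14(L), so W
n=17: →0(L), so W
n=18: →9(L), so W
n=19: →0(L), so W
n=20: →10(W), 15(W), 16(W), 18(W), 19(W) — all W, so L
n=21: →14(L), so W
n=22: →20(L), so W
n=23: →0(L), so W
n=24: →20(L), so W
n=25: →20(L), so W
n=26: →13(W), 24(W), 25(W) — all W, so L
n=27: →26(L), so W
n=28: →14(L), so W
n=29: →0(L), so W
n=30: →20(L), so W
n=31: →0(L), so W
n=32: →16(W), 24(W), 28(W), 30(W), 31(W) — all W, so L
n=33: →32(L), so W
n=34: →32(L), so W
n=35: →28(W), 30(W), 34(W) — all W, so L
n=36: →32(L), so W
n=37: →0(L), so W
Reading off the rows marked L gives the requested list; there are 9 such values of n.

0, 1, 4, 9, 14, 20, 26, 32, 35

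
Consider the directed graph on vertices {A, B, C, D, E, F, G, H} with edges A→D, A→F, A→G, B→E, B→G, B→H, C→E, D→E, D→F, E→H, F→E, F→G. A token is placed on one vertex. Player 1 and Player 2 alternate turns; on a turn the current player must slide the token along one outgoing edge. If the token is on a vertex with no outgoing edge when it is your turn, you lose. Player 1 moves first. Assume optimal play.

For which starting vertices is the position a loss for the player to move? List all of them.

C, D, G, H

Positions with no move are L. A position that does have a move is losing for the player to move precisely when every available move leads to a winning position for the opponent. Fill in the labels:
Every edge goes from a vertex to one that appears earlier in the order H, G, E, F, D, B, C, A, so processing vertices in that order labels each vertex after all of its successors.
H: no outgoing edge → L
G: no outgoing edge → L
E: W (go to H, an L position)
F: W (go to G, an L position)
D: L (options F(W), E(W) are all W)
B: W (go to G, an L position)
C: L (sole option E(W) is W)
A: W (go to D, an L position)
Reading off the rows marked L gives the requested list; there are 4 such vertices.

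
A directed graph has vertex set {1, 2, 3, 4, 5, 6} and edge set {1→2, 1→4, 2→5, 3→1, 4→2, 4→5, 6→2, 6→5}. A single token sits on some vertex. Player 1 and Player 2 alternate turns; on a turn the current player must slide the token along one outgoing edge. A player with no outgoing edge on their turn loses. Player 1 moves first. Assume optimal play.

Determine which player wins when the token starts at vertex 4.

Player 1 wins.

Build the W/L table. Terminal = L. A non-terminal position is W if it has a move to some L; otherwise it is L.
Every edge goes from a vertex to one that appears earlier in the order 5, 2, 4, 1, 6, 3, so processing vertices in that order labels each vertex after all of its successors.
5: no outgoing edge → L
2: can move to 5, which is L ⇒ W
4: can move to 5, which is L ⇒ W
1: moves to 4(W), 2(W); every one is W ⇒ L
6: can move to 5, which is L ⇒ W
3: can move to 1, which is L ⇒ W
The starting position 4 is W: Player 1 should move to 5, handing over an L position.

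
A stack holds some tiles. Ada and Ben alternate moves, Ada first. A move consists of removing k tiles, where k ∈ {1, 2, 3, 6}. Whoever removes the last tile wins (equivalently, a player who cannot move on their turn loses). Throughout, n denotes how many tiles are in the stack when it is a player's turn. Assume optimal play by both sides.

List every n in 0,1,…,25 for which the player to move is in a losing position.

Use the standard recursion: the mover loses at a terminal position; elsewhere, the mover wins exactly when some move hands the opponent an L position.
n=0: no move → L
n=1: →0(L), so W
n=2: →0(L), so W
n=3: →0(L), so W
n=4: →3(W), 2(W), 1(W) — all W, so L
n=5: →4(L), so W
n=6: →4(L), so W
n=7: →4(L), so W
n=8: →7(W), 6(W), 5(W), 2(W) — all W, so L
n=9: →8(L), so W
n=10: →8(L), so W
n=11: →8(L), so W
n=12: →11(W), 10(W), 9(W), 6(W) — all W, so L
n=13: →12(L), so W
n=14: →12(L), so W
n=15: →12(L), so W
n=16: →15(W), 14(W), 13(W), 10(W) — all W, so L
n=17: →16(L), so W
n=18: →16(L), so W
n=19: →16(L), so W
n=20: →19(W), 18(W), 17(W), 14(W) — all W, so L
n=21: →20(L), so W
n=22: →20(L), so W
n=23: →20(L), so W
n=24: →23(W), 22(W), 21(W), 18(W) — all W, so L
n=25: →24(L), so W
Reading off the rows marked L gives the requested list; there are 7 such values of n.

0, 4, 8, 12, 16, 20, 24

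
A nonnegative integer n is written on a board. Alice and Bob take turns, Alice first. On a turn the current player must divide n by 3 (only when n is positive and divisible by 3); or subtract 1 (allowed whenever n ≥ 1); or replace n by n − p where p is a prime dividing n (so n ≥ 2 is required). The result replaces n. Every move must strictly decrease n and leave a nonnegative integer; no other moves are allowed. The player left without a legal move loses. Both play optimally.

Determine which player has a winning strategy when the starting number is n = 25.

Use the standard recursion: the mover loses at a terminal position; elsewhere, the mover wins exactly when some move hands the opponent an L position.
n=0: no move → L
n=1: W (go to 0, an L position)
n=2: W (go to 0, an L position)
n=3: W (go to 0, an L position)
n=4: L (options 2(W), 3(W) are all W)
n=5: W (go to 0, an L position)
n=6: W (go to 4, an L position)
n=7: W (go to 0, an L position)
n=8: L (options 6(W), 7(W) are all W)
n=9: W (go to 8, an L position)
n=10: W (go to 8, an L position)
n=11: W (go to 0, an L position)
n=12: W (go to 4, an L position)
n=13: W (go to 0, an L position)
n=14: L (options 7(W), 12(W), 13(W) are all W)
n=15: W (go to 14, an L position)
n=16: W (go to 14, an L position)
n=17: W (go to 0, an L position)
n=18: L (options 6(W), 15(W), 16(W), 17(W) are all W)
n=19: W (go to 0, an L position)
n=20: W (go to 18, an L position)
n=21: W (go to 14, an L position)
n=22: L (options 11(W), 20(W), 21(W) are all W)
n=23: W (go to 0, an L position)
n=24: W (go to 8, an L position)
n=25: L (options 20(W), 24(W) are all W)
Every move from 25 reaches a W position, so the mover loses.

Bob wins.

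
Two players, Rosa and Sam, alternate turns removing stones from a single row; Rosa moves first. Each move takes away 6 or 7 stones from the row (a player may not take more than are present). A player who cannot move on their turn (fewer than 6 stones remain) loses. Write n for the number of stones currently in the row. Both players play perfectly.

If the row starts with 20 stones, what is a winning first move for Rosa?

Remove 6, leaving 14.

Classify positions by backward induction: terminal positions (no move available) are L. From any other position, the mover wins iff some move reaches an L.
n=0: no move → L
n=1: no move → L
n=2: no move → L
n=3: no move → L
n=4: no move → L
n=5: no move → L
n=6: can move to 0, which is L ⇒ W
n=7: can move to 1, which is L ⇒ W
n=8: can move to 2, which is L ⇒ W
n=9: can move to 3, which is L ⇒ W
n=10: can move to 4, which is L ⇒ W
n=11: can move to 5, which is L ⇒ W
n=12: can move to 5, which is L ⇒ W
n=13: moves to 7(W), 6(W); every one is W ⇒ L
n=14: moves to 8(W), 7(W); every one is W ⇒ L
n=15: moves to 9(W), 8(W); every one is W ⇒ L
n=16: moves to 10(W), 9(W); every one is W ⇒ L
n=17: moves to 11(W), 10(W); every one is W ⇒ L
n=18: moves to 12(W), 11(W); every one is W ⇒ L
n=19: can move to 13, which is L ⇒ W
n=20: can move to 14, which is L ⇒ W
From 20, the L positions reachable in one move are: 14, 13. Any move reaching one of these is winning.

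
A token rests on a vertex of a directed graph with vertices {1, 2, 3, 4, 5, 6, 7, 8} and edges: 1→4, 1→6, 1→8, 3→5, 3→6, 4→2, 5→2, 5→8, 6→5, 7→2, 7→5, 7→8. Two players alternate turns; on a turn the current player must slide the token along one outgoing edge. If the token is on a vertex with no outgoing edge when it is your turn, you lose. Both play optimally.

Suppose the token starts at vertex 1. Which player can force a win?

The first player wins.

Build the W/L table. Terminal = L. A non-terminal position is W if it has a move to some L; otherwise it is L.
Every edge goes from a vertex to one that appears earlier in the order 2, 8, 5, 4, 6, 3, 1, 7, so processing vertices in that order labels each vertex after all of its successors.
2: no outgoing edge → L
8: no outgoing edge → L
5: W (go to 8, an L position)
4: W (go to 2, an L position)
6: L (sole option 5(W) is W)
3: W (go to 6, an L position)
1: W (go to 6, an L position)
7: W (go to 8, an L position)
The starting position 1 is W: the player to move should move to 6, handing over an L position.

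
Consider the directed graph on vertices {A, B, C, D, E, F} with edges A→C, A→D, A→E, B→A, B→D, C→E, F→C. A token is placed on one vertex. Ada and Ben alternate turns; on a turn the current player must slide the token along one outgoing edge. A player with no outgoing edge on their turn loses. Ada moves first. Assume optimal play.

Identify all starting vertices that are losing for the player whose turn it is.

Classify positions by backward induction: terminal positions (no move available) are L. From any other position, the mover wins iff some move reaches an L.
Every edge goes from a vertex to one that appears earlier in the order E, D, C, A, B, F, so processing vertices in that order labels each vertex after all of its successors.
E: no outgoing edge → L
D: no outgoing edge → L
C: W (go to E, an L position)
A: W (go to D, an L position)
B: W (go to D, an L position)
F: L (sole option C(W) is W)
Reading off the rows marked L gives the requested list; there are 3 such vertices.

D, E, F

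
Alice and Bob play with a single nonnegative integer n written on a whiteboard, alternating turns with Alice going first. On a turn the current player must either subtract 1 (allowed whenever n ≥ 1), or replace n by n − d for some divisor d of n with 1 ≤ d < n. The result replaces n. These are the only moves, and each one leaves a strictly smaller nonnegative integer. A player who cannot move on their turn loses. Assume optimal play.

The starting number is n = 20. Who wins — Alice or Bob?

Alice wins.

Use the standard recursion: the mover loses at a terminal position; elsewhere, the mover wins exactly when some move hands the opponent an L position.
n=0: no move → L
n=1: reaches L-position 0 → W
n=2: only reaches 1(W), which is W → L
n=3: reaches L-position 2 → W
n=4: reaches L-position 2 → W
n=5: only reaches 4(W), which is W → L
n=6: reaches L-position 5 → W
n=7: only reaches 6(W), which is W → L
n=8: reaches L-position 7 → W
n=9: only reaches 6(W), 8(W), all W → L
n=10: reaches L-position 5 → W
n=11: only reaches 10(W), which is W → L
n=12: reaches L-position 9 → W
n=13: only reaches 12(W), which is W → L
n=14: reaches L-position 7 → W
n=15: only reaches 10(W), 12(W), 14(W), all W → L
n=16: reaches L-position 15 → W
n=17: only reaches 16(W), which is W → L
n=18: reaches L-position 9 → W
n=19: only reaches 18(W), which is W → L
n=20: reaches L-position 15 → W
The starting position 20 is W: Alice should move to 15, handing over an L position.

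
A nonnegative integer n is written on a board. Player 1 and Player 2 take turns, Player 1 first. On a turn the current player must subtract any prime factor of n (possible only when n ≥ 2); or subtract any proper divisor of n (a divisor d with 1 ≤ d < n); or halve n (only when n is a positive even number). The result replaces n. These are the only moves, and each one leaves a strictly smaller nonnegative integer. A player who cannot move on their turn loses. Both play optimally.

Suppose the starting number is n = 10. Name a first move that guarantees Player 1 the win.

Use the standard recursion: the mover loses at a terminal position; elsewhere, the mover wins exactly when some move hands the opponent an L position.
n=0: no move → L
n=1: no move → L
n=2: reaches L-position 0 → W
n=3: reaches L-position 0 → W
n=4: only reaches 2(W), 3(W), all W → L
n=5: reaches L-position 0 → W
n=6: reaches L-position 4 → W
n=7: reaches L-position 0 → W
n=8: reaches L-position 4 → W
n=9: only reaches 6(W), 8(W), all W → L
n=10: reaches L-position 9 → W
From 10, the L positions reachable in one move are: 9.

Move to 9.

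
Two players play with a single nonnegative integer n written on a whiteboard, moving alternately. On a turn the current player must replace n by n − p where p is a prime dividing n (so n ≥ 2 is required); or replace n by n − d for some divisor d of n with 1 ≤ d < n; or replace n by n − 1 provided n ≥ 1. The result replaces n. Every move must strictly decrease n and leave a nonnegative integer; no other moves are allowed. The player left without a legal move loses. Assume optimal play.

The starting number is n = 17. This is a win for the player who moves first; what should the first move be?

Build the W/L table. Terminal = L. A non-terminal position is W if it has a move to some L; otherwise it is L.
n=0: no move → L
n=1: W (go to 0, an L position)
n=2: W (go to 0, an L position)
n=3: W (go to 0, an L position)
n=4: L (options 2(W), 3(W) are all W)
n=5: W (go to 0, an L position)
n=6: W (go to 4, an L position)
n=7: W (go to 0, an L position)
n=8: W (go to 4, an L position)
n=9: L (options 6(W), 8(W) are all W)
n=10: W (go to 9, an L position)
n=11: W (go to 0, an L position)
n=12: W (go to 9, an L position)
n=13: W (go to 0, an L position)
n=14: L (options 7(W), 12(W), 13(W) are all W)
n=15: W (go to 14, an L position)
n=16: W (go to 14, an L position)
n=17: W (go to 0, an L position)
From 17, the L positions reachable in one move are: 0.

Move to 0.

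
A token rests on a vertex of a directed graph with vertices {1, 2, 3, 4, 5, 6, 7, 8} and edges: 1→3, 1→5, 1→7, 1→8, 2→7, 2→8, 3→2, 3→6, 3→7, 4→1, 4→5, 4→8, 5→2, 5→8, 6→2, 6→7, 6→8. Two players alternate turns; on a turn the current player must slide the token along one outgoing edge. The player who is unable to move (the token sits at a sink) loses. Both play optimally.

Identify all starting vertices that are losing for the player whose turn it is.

7, 8

Build the W/L table. Terminal = L. A non-terminal position is W if it has a move to some L; otherwise it is L.
Every edge goes from a vertex to one that appears earlier in the order 8, 7, 2, 5, 6, 3, 1, 4, so processing vertices in that order labels each vertex after all of its successors.
8: no outgoing edge → L
7: no outgoing edge → L
2: W (go to 7, an L position)
5: W (go to 8, an L position)
6: W (go to 7, an L position)
3: W (go to 7, an L position)
1: W (go to 7, an L position)
4: W (go to 8, an L position)
Reading off the rows marked L gives the requested list; there are 2 such vertices.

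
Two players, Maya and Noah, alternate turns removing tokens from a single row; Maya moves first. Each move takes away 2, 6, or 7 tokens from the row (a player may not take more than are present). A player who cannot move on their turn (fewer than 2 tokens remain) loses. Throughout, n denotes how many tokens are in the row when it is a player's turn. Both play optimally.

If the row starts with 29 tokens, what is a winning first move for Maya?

Positions with no move are L. A position that does have a move is losing for the player to move precisely when every available move leads to a winning position for the opponent. Fill in the labels:
n=0: no move → L
n=1: no move → L
n=2: can move to 0, which is L ⇒ W
n=3: can move to 1, which is L ⇒ W
n=4: the only move is to 2(W), a W ⇒ L
n=5: the only move is to 3(W), a W ⇒ L
n=6: can move to 4, which is L ⇒ W
n=7: can move to 5, which is L ⇒ W
n=8: can move to 1, which is L ⇒ W
n=9: moves to 7(W), 3(W), 2(W); every one is W ⇒ L
n=10: can move to 4, which is L ⇒ W
n=11: can move to 9, which is L ⇒ W
n=12: can move to 5, which is L ⇒ W
n=13: moves to 11(W), 7(W), 6(W); every one is W ⇒ L
n=14: moves to 12(W), 8(W), 7(W); every one is W ⇒ L
n=15: can move to 13, which is L ⇒ W
n=16: can move to 14, which is L ⇒ W
n=17: moves to 15(W), 11(W), 10(W); every one is W ⇒ L
n=18: moves to 16(W), 12(W), 11(W); every one is W ⇒ L
n=19: can move to 17, which is L ⇒ W
n=20: can move to 18, which is L ⇒ W
n=21: can move to 14, which is L ⇒ W
n=22: moves to 20(W), 16(W), 15(W); every one is W ⇒ L
n=23: can move to 17, which is L ⇒ W
n=24: can move to 22, which is L ⇒ W
n=25: can move to 18, which is L ⇒ W
n=26: moves to 24(W), 20(W), 19(W); every one is W ⇒ L
n=27: moves to 25(W), 21(W), 20(W); every one is W ⇒ L
n=28: can move to 26, which is L ⇒ W
n=29: can move to 27, which is L ⇒ W
From 29, the L positions reachable in one move are: 27, 22. Any move reaching one of these is winning.

Remove 2, leaving 27.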